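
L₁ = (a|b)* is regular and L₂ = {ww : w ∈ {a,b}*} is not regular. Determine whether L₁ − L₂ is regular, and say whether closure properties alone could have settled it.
No — L₁ − L₂ is not regular.

L₁ − L₂ is the complement of {ww} within {a,b}*. If it were regular, its complement {ww} would be regular as well (regular languages are closed under complement) — contradiction. So L₁ − L₂ is not regular.

Note that the bare facts "L₁ regular, L₂ non-regular" do not settle the question by themselves: the closure of regular languages under ∪, ∩, complement and difference applies only when BOTH operands are regular. With a non-regular operand the result can come out regular or non-regular depending on the specific languages, so one has to work out L₁ − L₂ for this particular pair, as above.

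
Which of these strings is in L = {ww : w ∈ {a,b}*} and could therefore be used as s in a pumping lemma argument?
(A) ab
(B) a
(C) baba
(C) baba

The pumping lemma is applied to a string s that lies in L, so first check membership of each option:
- (A) ab has length 2; its halves are a and b, which differ, so it is not in L ✗
- (B) a has odd length 1, so it cannot be written as ww and is not in L ✗
- (C) baba splits into halves ba · ba, which are equal, so it is in L (w = ba) ✓

Only (C) baba is in L, so it is the only candidate that could play the role of s.
(In a complete proof one picks s in terms of the pumping length p so that |s| ≥ p is guaranteed; a fixed string like baba illustrates the shape of such an s.)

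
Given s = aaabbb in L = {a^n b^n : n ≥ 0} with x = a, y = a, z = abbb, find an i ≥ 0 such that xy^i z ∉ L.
i = 2

xy²z = a · aa · abbb = aaaabbb; aaaabbb has 4 a's and 3 b's; 4 ≠ 3, so it is not in L.
(Other choices also work, e.g. i = 0, 3; only i = 1 is guaranteed to stay in L since xy¹z = s.)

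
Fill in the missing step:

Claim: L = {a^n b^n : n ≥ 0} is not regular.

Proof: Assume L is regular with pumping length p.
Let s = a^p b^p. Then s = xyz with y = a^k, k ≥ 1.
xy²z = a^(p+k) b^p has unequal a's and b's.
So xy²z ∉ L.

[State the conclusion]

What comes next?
This contradicts the pumping lemma for regular languages,
which guarantees xy^i z ∈ L for all i ≥ 0.

Since our assumption that L is regular leads to a contradiction,
we conclude that L = {a^n b^n : n ≥ 0} is NOT regular. ∎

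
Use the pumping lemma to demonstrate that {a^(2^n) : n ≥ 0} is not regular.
Assume for contradiction that L is regular, and let p ≥ 1 be the pumping length given by the pumping lemma.
Choose s = a^(2^p). Then s ∈ L and |s| = 2^p ≥ p.
By the pumping lemma, s = xyz for some x, y, z with |xy| ≤ p, |y| ≥ 1, and xy^i z ∈ L for every i ≥ 0.
Here y = a^k for some k with 1 ≤ k ≤ |xy| ≤ p, and p < 2^p.

Take i = 2: |xy²z| = 2^p + k.
Now 2^p < 2^p + k ≤ 2^p + p < 2^p + 2^p = 2^(p+1).
So |xy²z| lies strictly between the consecutive powers of two 2^p and 2^(p+1), hence is not a power of 2, and xy²z ∉ L.

This contradicts the pumping lemma, which requires xy^i z ∈ L for all i ≥ 0.
Hence L = {a^(2^n) : n ≥ 0} is not regular. ∎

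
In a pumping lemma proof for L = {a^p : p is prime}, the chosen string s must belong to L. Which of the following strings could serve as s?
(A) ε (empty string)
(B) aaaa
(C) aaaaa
(C) aaaaa

The pumping lemma is applied to a string s that lies in L, so first check membership of each option:
- (A) ε has length 0, which is not prime, so it is not in L ✗
- (B) aaaa has length 4 = 2 × 2, which is not prime, so it is not in L ✗
- (C) aaaaa has length 5, which is prime, so it is in L ✓

Only (C) aaaaa is in L, so it is the only candidate that could play the role of s.
(In a complete proof one picks s in terms of the pumping length p so that |s| ≥ p is guaranteed; a fixed string like aaaaa illustrates the shape of such an s.)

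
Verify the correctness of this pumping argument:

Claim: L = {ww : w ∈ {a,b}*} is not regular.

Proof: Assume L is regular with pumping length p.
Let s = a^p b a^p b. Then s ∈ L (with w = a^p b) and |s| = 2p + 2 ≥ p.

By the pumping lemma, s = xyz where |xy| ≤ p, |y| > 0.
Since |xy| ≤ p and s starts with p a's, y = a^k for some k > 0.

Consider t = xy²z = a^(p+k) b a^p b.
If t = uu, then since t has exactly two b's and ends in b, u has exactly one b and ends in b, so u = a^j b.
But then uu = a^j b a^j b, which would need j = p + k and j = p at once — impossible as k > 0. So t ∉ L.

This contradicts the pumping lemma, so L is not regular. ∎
The proof is correct.

This proof is valid because:
1. s = a^p b a^p b is in L and is chosen in terms of p, so |s| ≥ p holds for every p
2. The decomposition analysis is correct: |xy| ≤ p forces y to lie inside the leading a's
3. The contradiction is valid: the argument shows a^(p+k) b a^p b cannot be split into two equal halves
4. The conclusion follows logically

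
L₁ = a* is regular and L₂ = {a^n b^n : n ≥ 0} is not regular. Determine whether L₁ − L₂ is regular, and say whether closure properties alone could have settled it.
Yes — L₁ − L₂ is regular.

The only string of a* that lies in {a^n b^n} is ε, so L₁ − L₂ = a* − {ε} = a⁺ = aa*, which is regular.

Note that the bare facts "L₁ regular, L₂ non-regular" do not settle the question by themselves: the closure of regular languages under ∪, ∩, complement and difference applies only when BOTH operands are regular. With a non-regular operand the result can come out regular or non-regular depending on the specific languages, so one has to work out L₁ − L₂ for this particular pair, as above.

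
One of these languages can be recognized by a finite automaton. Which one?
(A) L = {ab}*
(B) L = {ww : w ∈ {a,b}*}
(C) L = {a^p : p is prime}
(A) {ab}*

(A) L = {ab}* is regular.

This can be recognized by a finite automaton (DFA/NFA).
Regular expressions like {ab}* define regular languages.

The other choices are not regular:
- {ww : w ∈ {a,b}*}: After pumping, the two halves no longer match
- {a^p : p is prime}: After pumping, the length becomes composite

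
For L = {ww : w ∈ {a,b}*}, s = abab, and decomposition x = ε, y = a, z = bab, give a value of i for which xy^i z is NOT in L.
i = 3

xy³z = ε · aaa · bab = aaabab; aaabab has length 6; its halves are aaa and bab, which differ, so it is not in L.
(Other choices also work, e.g. i = 0, 2; only i = 1 is guaranteed to stay in L since xy¹z = s.)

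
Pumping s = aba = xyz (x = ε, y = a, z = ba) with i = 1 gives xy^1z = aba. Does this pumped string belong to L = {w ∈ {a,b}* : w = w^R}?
Yes

xy¹z = ε · a · ba = aba.
aba reversed is aba, the same string, so it is a palindrome and is in L.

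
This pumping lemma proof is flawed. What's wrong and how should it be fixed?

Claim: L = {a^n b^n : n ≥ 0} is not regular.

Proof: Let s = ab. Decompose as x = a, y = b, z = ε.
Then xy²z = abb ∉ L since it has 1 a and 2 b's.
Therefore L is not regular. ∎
Error: The string s = ab might be shorter than the pumping length p.

Correction: Choose s = a^p b^p to ensure |s| ≥ p. Also, the decomposition is wrong: with |xy| ≤ p, y cannot include b's when s starts with p a's.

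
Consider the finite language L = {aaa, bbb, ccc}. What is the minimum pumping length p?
p = 4

For a finite language L, the pumping lemma holds vacuously if p > max|s| for s ∈ L.

The longest string in L = {aaa, bbb, ccc} has length 3.
If p = 4, then no string s ∈ L has |s| ≥ p, so the condition is vacuously true.

The minimum pumping length is p = 4.

Why no smaller p works: for any p ≤ 3, the longest string s ∈ L has |s| = 3 ≥ p, so it would
have to be pumpable; but pumping up (i = 2, 3, ...) produces ever longer strings, which cannot all lie in the
finite language L. So the pumping property fails for every p ≤ 3.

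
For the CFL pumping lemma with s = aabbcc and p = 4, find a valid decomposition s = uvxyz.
u='a', v='a', x='bb', y='c', z='c'

For s = aabbcc with pumping length p = 4:

One valid decomposition:
- u = 'a'
- v = 'a'
- x = 'bb'
- y = 'c'
- z = 'c'

Verification:
- uvxyz = 'a' + 'a' + 'bb' + 'c' + 'c' = aabbcc ✓
- |vxy| = |'abbc'| = 4 ≤ 4 ✓
- |vy| = |'ac'| = 2 > 0 ✓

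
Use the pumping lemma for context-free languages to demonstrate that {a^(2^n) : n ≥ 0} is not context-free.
Assume for contradiction that L is context-free, and let p ≥ 1 be the pumping length given by the pumping lemma for CFLs.
Choose s = a^(2^p). Then s ∈ L and |s| = 2^p ≥ p.
By the CFL pumping lemma, s = uvxyz for some u, v, x, y, z with |vxy| ≤ p, |vy| ≥ 1, and uv^i xy^i z ∈ L for every i ≥ 0.
All symbols are a's, so only lengths matter: let k = |vy|, with 1 ≤ k ≤ |vxy| ≤ p < 2^p.

Take i = 2: |uv²xy²z| = 2^p + k, and 2^p < 2^p + k < 2^p + 2^p = 2^(p+1).
So the length lies strictly between consecutive powers of two and is not a power of 2; uv²xy²z ∉ L.

This contradicts the CFL pumping lemma, which requires uv^i xy^i z ∈ L for all i ≥ 0.
Hence L = {a^(2^n) : n ≥ 0} is not context-free. ∎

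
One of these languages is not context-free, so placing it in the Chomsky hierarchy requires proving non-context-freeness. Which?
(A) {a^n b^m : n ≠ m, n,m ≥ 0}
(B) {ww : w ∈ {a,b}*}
(B) {ww : w ∈ {a,b}*}

(B) {ww : w ∈ {a,b}*} requires the CFL pumping lemma.

- {a^n b^m : n ≠ m, n,m ≥ 0} is context-free (but not regular)
  • Can be shown non-regular with the regular pumping lemma
  • After pumping a's, we can make n = m

- {ww : w ∈ {a,b}*} is NOT context-free
  • Requires the CFL pumping lemma to prove
  • Cannot verify equality of two arbitrary substrings

The CFL pumping lemma is "stronger" in that it can prove non-membership
in the larger class of context-free languages.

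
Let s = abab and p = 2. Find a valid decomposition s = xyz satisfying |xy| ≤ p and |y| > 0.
x = 'a', y = 'b', z = 'ab'

For s = abab and p = 2, one valid decomposition is:
- x = 'a' (length 1)
- y = 'b' (length 1)
- z = 'ab' (length 2)

Verification:
- xyz = 'a' + 'b' + 'ab' = abab ✓
- |xy| = 2 ≤ 2 ✓
- |y| = 1 > 0 ✓

All pumping lemma constraints are satisfied.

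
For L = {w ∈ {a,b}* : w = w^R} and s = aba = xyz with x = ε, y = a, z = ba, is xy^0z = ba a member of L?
No

xy⁰z = ε · ε · ba = ba.
ba reversed is ab ≠ ba, so it is not a palindrome and is not in L.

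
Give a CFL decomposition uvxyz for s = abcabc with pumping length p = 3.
u='ab', v='c', x='a', y='b', z='c'

For s = abcabc with pumping length p = 3:

One valid decomposition:
- u = 'ab'
- v = 'c'
- x = 'a'
- y = 'b'
- z = 'c'

Verification:
- uvxyz = 'ab' + 'c' + 'a' + 'b' + 'c' = abcabc ✓
- |vxy| = |'cab'| = 3 ≤ 3 ✓
- |vy| = |'cb'| = 2 > 0 ✓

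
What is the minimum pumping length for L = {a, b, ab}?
p = 3

For a finite language L, the pumping lemma holds vacuously if p > max|s| for s ∈ L.

The longest string in L = {a, b, ab} has length 2.
If p = 3, then no string s ∈ L has |s| ≥ p, so the condition is vacuously true.

The minimum pumping length is p = 3.

Why no smaller p works: for any p ≤ 2, the longest string s ∈ L has |s| = 2 ≥ p, so it would
have to be pumpable; but pumping up (i = 2, 3, ...) produces ever longer strings, which cannot all lie in the
finite language L. So the pumping property fails for every p ≤ 2.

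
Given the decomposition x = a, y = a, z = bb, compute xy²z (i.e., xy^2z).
aaabb

Given x = 'a', y = 'a', z = 'bb' and i = 2:

xy^2z = x + y·y·...·y (2 times) + z
       = 'a' + 'a'^2 + 'bb'
       = 'a' + 'aa' + 'bb'
       = 'aaabb'

The pumped string is 'aaabb' with length 5.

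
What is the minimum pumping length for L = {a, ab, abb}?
p = 4

For a finite language L, the pumping lemma holds vacuously if p > max|s| for s ∈ L.

The longest string in L = {a, ab, abb} has length 3.
If p = 4, then no string s ∈ L has |s| ≥ p, so the condition is vacuously true.

The minimum pumping length is p = 4.

Why no smaller p works: for any p ≤ 3, the longest string s ∈ L has |s| = 3 ≥ p, so it would
have to be pumpable; but pumping up (i = 2, 3, ...) produces ever longer strings, which cannot all lie in the
finite language L. So the pumping property fails for every p ≤ 3.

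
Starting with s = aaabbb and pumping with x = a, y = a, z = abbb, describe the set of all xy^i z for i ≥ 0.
{xy^i z : i ≥ 0} = {a^(2+i) b^3 : i ≥ 0} = {aabbb, aaabbb, aaaabbb, ...}

With x = a, y = a, z = abbb: Starting with aaabbb and pumping the second 'a', we get strings with 2+i a's followed by 3 b's for i = 0, 1, 2, ...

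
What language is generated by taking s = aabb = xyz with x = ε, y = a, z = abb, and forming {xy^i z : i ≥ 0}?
{xy^i z : i ≥ 0} = {a^(i+1) b^2 : i ≥ 0} = {abb, aabb, aaabb, ...}

With x = ε, y = a, z = abb: Starting with aabb and pumping the first 'a' (z = abb keeps the second 'a'), we get strings with i+1 a's followed by 2 b's for i = 0, 1, 2, ...; note bb is not produced because z always contributes one a.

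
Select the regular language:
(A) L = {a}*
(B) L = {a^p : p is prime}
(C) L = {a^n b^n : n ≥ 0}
(A) {a}*

(A) L = {a}* is regular.

This can be recognized by a finite automaton (DFA/NFA).
Regular expressions like {a}* define regular languages.

The other choices are not regular:
- {a^n b^n : n ≥ 0}: After pumping, the number of a's and b's become unequal
- {a^p : p is prime}: After pumping, the length becomes composite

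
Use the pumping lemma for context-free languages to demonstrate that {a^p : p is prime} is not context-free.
Assume for contradiction that L is context-free, and let p ≥ 1 be the pumping length given by the pumping lemma for CFLs.
Choose a prime q with q ≥ p and let s = a^q. Then s ∈ L and |s| = q ≥ p.
By the CFL pumping lemma, s = uvxyz for some u, v, x, y, z with |vxy| ≤ p, |vy| ≥ 1, and uv^i xy^i z ∈ L for every i ≥ 0.
All symbols are a's, so only lengths matter: let k = |vy|, with 1 ≤ k ≤ p. Then |uv^i xy^i z| = q + (i − 1)k.

Take i = q + 1: the length is q + qk = q(k + 1).
Both factors satisfy q ≥ 2 and k + 1 ≥ 2, so q(k + 1) is composite and uv^(q+1) xy^(q+1) z ∉ L.

This contradicts the CFL pumping lemma, which requires uv^i xy^i z ∈ L for all i ≥ 0.
Hence L = {a^p : p is prime} is not context-free. ∎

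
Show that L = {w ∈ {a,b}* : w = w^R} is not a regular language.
Assume for contradiction that L is regular, and let p ≥ 1 be the pumping length given by the pumping lemma.
Choose s = a^p b a^p. Then s ∈ L (it reads the same in both directions) and |s| = 2p + 1 ≥ p.
By the pumping lemma, s = xyz for some x, y, z with |xy| ≤ p, |y| ≥ 1, and xy^i z ∈ L for every i ≥ 0.
Since |xy| ≤ p and the first p symbols of s are all a's, y = a^k for some k with 1 ≤ k ≤ p.

Take i = 2: xy²z = a^(p + k) b a^p.
Its reversal is a^p b a^(p + k). These differ because the block of a's before the unique b has length p + k in one and p in the other, and p + k ≠ p since k ≥ 1. So xy²z is not a palindrome, i.e. xy²z ∉ L.

This contradicts the pumping lemma, which requires xy^i z ∈ L for all i ≥ 0.
Hence L = {w ∈ {a,b}* : w = w^R} is not regular. ∎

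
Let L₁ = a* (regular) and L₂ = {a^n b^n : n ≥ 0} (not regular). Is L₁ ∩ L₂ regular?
Yes — L₁ ∩ L₂ is regular.

A string of a* contains no b's, and the only string of {a^n b^n} with no b's is ε (n = 0). So L₁ ∩ L₂ = {ε}, a finite language, which is regular.

Note that the bare facts "L₁ regular, L₂ non-regular" do not settle the question by themselves: the closure of regular languages under ∪, ∩, complement and difference applies only when BOTH operands are regular. With a non-regular operand the result can come out regular or non-regular depending on the specific languages, so one has to work out L₁ ∩ L₂ for this particular pair, as above.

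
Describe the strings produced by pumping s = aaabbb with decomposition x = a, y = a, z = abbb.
{xy^i z : i ≥ 0} = {a^(2+i) b^3 : i ≥ 0} = {aabbb, aaabbb, aaaabbb, ...}

With x = a, y = a, z = abbb: Starting with aaabbb and pumping the second 'a', we get strings with 2+i a's followed by 3 b's for i = 0, 1, 2, ...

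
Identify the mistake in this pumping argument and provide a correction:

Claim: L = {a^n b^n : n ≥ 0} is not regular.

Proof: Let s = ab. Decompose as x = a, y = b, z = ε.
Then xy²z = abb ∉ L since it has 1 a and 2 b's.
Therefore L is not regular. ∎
Error: The string s = ab might be shorter than the pumping length p.

Correction: Choose s = a^p b^p to ensure |s| ≥ p. Also, the decomposition is wrong: with |xy| ≤ p, y cannot include b's when s starts with p a's.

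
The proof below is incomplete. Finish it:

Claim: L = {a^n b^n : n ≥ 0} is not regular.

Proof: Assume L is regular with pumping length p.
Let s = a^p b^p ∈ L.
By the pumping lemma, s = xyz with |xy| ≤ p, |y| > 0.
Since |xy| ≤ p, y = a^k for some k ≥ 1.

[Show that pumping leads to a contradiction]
Consider xy²z = a^(p+k) b^p.

Since k ≥ 1, we have p + k > p.
So xy²z has more a's than b's: (p+k) a's vs p b's.
This means xy²z ∉ L because a^n b^n requires equal counts.

This contradicts the pumping lemma which states xy²z ∈ L.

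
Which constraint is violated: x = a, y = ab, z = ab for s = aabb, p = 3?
Violated: xyz = s

The decomposition x = a, y = ab, z = ab for s = aabb with p = 3
violates the constraint: xyz = s

xyz = 'a' + 'ab' + 'ab' = 'aabab' ≠ 'aabb' = s. The decomposition doesn't reconstruct s.

Pumping lemma constraints:
1. xyz = s (decomposition is valid)
2. |xy| ≤ p
3. |y| > 0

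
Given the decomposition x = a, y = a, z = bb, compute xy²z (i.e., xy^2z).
aaabb

Given x = 'a', y = 'a', z = 'bb' and i = 2:

xy^2z = x + y·y·...·y (2 times) + z
       = 'a' + 'a'^2 + 'bb'
       = 'a' + 'aa' + 'bb'
       = 'aaabb'

The pumped string is 'aaabb' with length 5.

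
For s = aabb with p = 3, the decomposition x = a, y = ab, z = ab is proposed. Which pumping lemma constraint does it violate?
Violated: xyz = s

The decomposition x = a, y = ab, z = ab for s = aabb with p = 3
violates the constraint: xyz = s

xyz = 'a' + 'ab' + 'ab' = 'aabab' ≠ 'aabb' = s. The decomposition doesn't reconstruct s.

Pumping lemma constraints:
1. xyz = s (decomposition is valid)
2. |xy| ≤ p
3. |y| > 0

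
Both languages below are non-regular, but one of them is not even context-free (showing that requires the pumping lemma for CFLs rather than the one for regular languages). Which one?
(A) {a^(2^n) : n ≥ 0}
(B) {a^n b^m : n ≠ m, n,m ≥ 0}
(A) {a^(2^n) : n ≥ 0}

(A) {a^(2^n) : n ≥ 0} requires the CFL pumping lemma.

- {a^n b^m : n ≠ m, n,m ≥ 0} is context-free (but not regular)
  • Can be shown non-regular with the regular pumping lemma
  • After pumping a's, we can make n = m

- {a^(2^n) : n ≥ 0} is NOT context-free
  • Requires the CFL pumping lemma to prove
  • Gaps between powers of 2 grow exponentially

The CFL pumping lemma is "stronger" in that it can prove non-membership
in the larger class of context-free languages.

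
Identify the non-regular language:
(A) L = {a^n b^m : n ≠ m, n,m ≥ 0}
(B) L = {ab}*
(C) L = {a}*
(A) {a^n b^m : n ≠ m, n,m ≥ 0}

(A) L = {a^n b^m : n ≠ m, n,m ≥ 0} is NOT regular.

The pumping lemma can be used to prove this:
After pumping a's, we can make n = m

The other languages are regular because they can be recognized by finite automata.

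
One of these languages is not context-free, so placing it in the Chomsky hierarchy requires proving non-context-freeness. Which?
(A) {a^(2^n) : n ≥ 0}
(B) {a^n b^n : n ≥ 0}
(A) {a^(2^n) : n ≥ 0}

(A) {a^(2^n) : n ≥ 0} requires the CFL pumping lemma.

- {a^n b^n : n ≥ 0} is context-free (but not regular)
  • Can be shown non-regular with the regular pumping lemma
  • After pumping, the number of a's and b's become unequal

- {a^(2^n) : n ≥ 0} is NOT context-free
  • Requires the CFL pumping lemma to prove
  • Gaps between powers of 2 grow exponentially

The CFL pumping lemma is "stronger" in that it can prove non-membership
in the larger class of context-free languages.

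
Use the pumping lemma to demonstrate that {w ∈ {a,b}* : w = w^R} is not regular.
Assume for contradiction that L is regular, and let p ≥ 1 be the pumping length given by the pumping lemma.
Choose s = a^p b a^p. Then s ∈ L (it reads the same in both directions) and |s| = 2p + 1 ≥ p.
By the pumping lemma, s = xyz for some x, y, z with |xy| ≤ p, |y| ≥ 1, and xy^i z ∈ L for every i ≥ 0.
Since |xy| ≤ p and the first p symbols of s are all a's, y = a^k for some k with 1 ≤ k ≤ p.

Take i = 0: xy⁰z = a^(p − k) b a^p.
Its reversal is a^p b a^(p − k). These differ because the block of a's before the unique b has length p − k in one and p in the other, and p − k ≠ p since k ≥ 1. So xy⁰z is not a palindrome, i.e. xy⁰z ∉ L.

This contradicts the pumping lemma, which requires xy^i z ∈ L for all i ≥ 0.
Hence L = {w ∈ {a,b}* : w = w^R} is not regular. ∎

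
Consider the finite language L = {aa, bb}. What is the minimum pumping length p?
p = 3

For a finite language L, the pumping lemma holds vacuously if p > max|s| for s ∈ L.

The longest string in L = {aa, bb} has length 2.
If p = 3, then no string s ∈ L has |s| ≥ p, so the condition is vacuously true.

The minimum pumping length is p = 3.

Why no smaller p works: for any p ≤ 2, the longest string s ∈ L has |s| = 2 ≥ p, so it would
have to be pumpable; but pumping up (i = 2, 3, ...) produces ever longer strings, which cannot all lie in the
finite language L. So the pumping property fails for every p ≤ 2.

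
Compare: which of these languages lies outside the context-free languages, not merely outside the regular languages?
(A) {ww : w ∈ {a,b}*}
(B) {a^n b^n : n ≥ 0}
(A) {ww : w ∈ {a,b}*}

(A) {ww : w ∈ {a,b}*} requires the CFL pumping lemma.

- {a^n b^n : n ≥ 0} is context-free (but not regular)
  • Can be shown non-regular with the regular pumping lemma
  • After pumping, the number of a's and b's become unequal

- {ww : w ∈ {a,b}*} is NOT context-free
  • Requires the CFL pumping lemma to prove
  • Even a PDA cannot compare two arbitrary halves symbol by symbol; CFL pumping on a^p b^p a^p b^p fails

The CFL pumping lemma is "stronger" in that it can prove non-membership
in the larger class of context-free languages.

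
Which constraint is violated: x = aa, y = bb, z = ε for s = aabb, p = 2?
Violated: |xy| ≤ p

The decomposition x = aa, y = bb, z = ε for s = aabb with p = 2
violates the constraint: |xy| ≤ p

|xy| = |aabb| = 4 > 2 = p. The decomposition puts too many characters in xy.

Pumping lemma constraints:
1. xyz = s (decomposition is valid)
2. |xy| ≤ p
3. |y| > 0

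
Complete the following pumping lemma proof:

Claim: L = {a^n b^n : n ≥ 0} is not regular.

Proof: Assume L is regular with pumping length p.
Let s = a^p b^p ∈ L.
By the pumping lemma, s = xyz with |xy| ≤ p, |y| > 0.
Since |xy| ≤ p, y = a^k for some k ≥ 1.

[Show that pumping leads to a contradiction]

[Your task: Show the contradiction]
Consider xy²z = a^(p+k) b^p.

Since k ≥ 1, we have p + k > p.
So xy²z has more a's than b's: (p+k) a's vs p b's.
This means xy²z ∉ L because a^n b^n requires equal counts.

This contradicts the pumping lemma which states xy²z ∈ L.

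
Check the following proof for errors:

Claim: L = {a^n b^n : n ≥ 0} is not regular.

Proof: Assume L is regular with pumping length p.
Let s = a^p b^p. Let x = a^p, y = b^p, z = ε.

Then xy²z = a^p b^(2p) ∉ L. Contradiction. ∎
The proof is INCORRECT.

Error: The decomposition violates |xy| ≤ p.
With x = a^p and y = b^p, we have |xy| = 2p > p.
The pumping lemma requires |xy| ≤ p, so y must be within the first p characters.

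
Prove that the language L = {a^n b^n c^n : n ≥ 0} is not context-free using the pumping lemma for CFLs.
Assume for contradiction that L is context-free, and let p ≥ 1 be the pumping length given by the pumping lemma for CFLs.
Choose s = a^p b^p c^p. Then s ∈ L and |s| = 3p ≥ p.
By the CFL pumping lemma, s = uvxyz for some u, v, x, y, z with |vxy| ≤ p, |vy| ≥ 1, and uv^i xy^i z ∈ L for every i ≥ 0.

Because |vxy| ≤ p, the window vxy cannot contain both an a and a c: any substring of s containing both must include the entire block b^p plus at least one a and one c, so it has length ≥ p + 2 > p.
Hence at least one of the letters a, c does not occur in vy at all.

Take i = 0: the string uxz is obtained from s by deleting |vy| ≥ 1 symbols, so |uxz| = 3p − |vy| < 3p.
But the letter (a or c) that does not occur in vy still occurs exactly p times in uxz. Every string of L with exactly p copies of some letter is a^p b^p c^p, of length 3p. Since |uxz| < 3p, uxz ∉ L.

This contradicts the CFL pumping lemma, which requires uv^i xy^i z ∈ L for all i ≥ 0.
Hence L = {a^n b^n c^n : n ≥ 0} is not context-free. ∎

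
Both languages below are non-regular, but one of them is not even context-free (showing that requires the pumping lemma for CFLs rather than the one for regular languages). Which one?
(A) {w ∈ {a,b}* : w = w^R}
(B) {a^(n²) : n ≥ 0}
(B) {a^(n²) : n ≥ 0}

(B) {a^(n²) : n ≥ 0} requires the CFL pumping lemma.

- {w ∈ {a,b}* : w = w^R} is context-free (but not regular)
  • Can be shown non-regular with the regular pumping lemma
  • After pumping, the string is no longer symmetric

- {a^(n²) : n ≥ 0} is NOT context-free
  • Requires the CFL pumping lemma to prove
  • Gaps between squares grow unboundedly

The CFL pumping lemma is "stronger" in that it can prove non-membership
in the larger class of context-free languages.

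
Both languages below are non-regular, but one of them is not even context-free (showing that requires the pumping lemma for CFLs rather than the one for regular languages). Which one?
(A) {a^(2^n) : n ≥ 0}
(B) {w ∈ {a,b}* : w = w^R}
(A) {a^(2^n) : n ≥ 0}

(A) {a^(2^n) : n ≥ 0} requires the CFL pumping lemma.

- {w ∈ {a,b}* : w = w^R} is context-free (but not regular)
  • Can be shown non-regular with the regular pumping lemma
  • After pumping, the string is no longer symmetric

- {a^(2^n) : n ≥ 0} is NOT context-free
  • Requires the CFL pumping lemma to prove
  • Gaps between powers of 2 grow exponentially

The CFL pumping lemma is "stronger" in that it can prove non-membership
in the larger class of context-free languages.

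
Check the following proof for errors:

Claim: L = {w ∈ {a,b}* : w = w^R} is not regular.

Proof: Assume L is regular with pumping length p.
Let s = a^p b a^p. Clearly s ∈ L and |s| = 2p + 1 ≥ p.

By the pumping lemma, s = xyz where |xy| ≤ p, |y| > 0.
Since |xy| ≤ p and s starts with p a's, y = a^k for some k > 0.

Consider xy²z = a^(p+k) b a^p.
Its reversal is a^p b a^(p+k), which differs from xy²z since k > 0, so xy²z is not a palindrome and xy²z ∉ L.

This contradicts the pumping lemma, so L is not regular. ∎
The proof is correct.

This proof is valid because:
1. s = a^p b a^p is in L and is chosen in terms of p, so |s| ≥ p holds for every p
2. The decomposition analysis is correct: |xy| ≤ p forces y to lie inside the leading a's
3. The contradiction is valid: a^(p+k) b a^p has more a's before the b than after it, so it is not a palindrome
4. The conclusion follows logically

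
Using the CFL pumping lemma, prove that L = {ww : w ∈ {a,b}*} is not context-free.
Assume for contradiction that L is context-free, and let p ≥ 1 be the pumping length given by the pumping lemma for CFLs.
Choose s = a^p b^p a^p b^p. Then s ∈ L (take w = a^p b^p) and |s| = 4p ≥ p.
By the CFL pumping lemma, s = uvxyz for some u, v, x, y, z with |vxy| ≤ p, |vy| ≥ 1, and uv^i xy^i z ∈ L for every i ≥ 0.

Write s as four blocks A₁ B₁ A₂ B₂ with A₁ = A₂ = a^p and B₁ = B₂ = b^p. Since |vxy| ≤ p, the window vxy lies inside at most two adjacent blocks. Take i = 0 and let t = uxz, so |t| = 4p − |vy| with 1 ≤ |vy| ≤ p. If |t| is odd, t ∉ L immediately, so assume |vy| is even (hence |vy| ≥ 2) and |t|/2 = 2p − |vy|/2, which satisfies p ≤ |t|/2 ≤ 2p − 1.

Case 1 (vxy inside A₁B₁): t = a^(p−j) b^(p−l) a^p b^p with j + l = |vy|. The second half of t has length < 2p, so it is a suffix of the trailing a^p b^p and ends in b; the first half is a^(p−j) b^(p−l) a^((j+l)/2), which ends in a because (j+l)/2 ≥ 1. The halves differ, so t ∉ L.

Case 2 (vxy inside B₁A₂, straddling the middle): t = a^p b^(p−j) a^(p−l) b^p with j + l = |vy|. If t = ww, then w is a prefix of t of length ≥ p, so w begins with a^p; and w is a suffix of t of length ≥ p, so w ends with b^p. That forces |w| ≥ 2p, contradicting |w| = |t|/2 ≤ 2p − 1. So t ∉ L.

Case 3 (vxy inside A₂B₂): t = a^p b^p a^(p−j) b^(p−l) with j + l = |vy|. The first half of t is a prefix of a^p b^p, so it begins with a; the second half is b^((j+l)/2) a^(p−j) b^(p−l), which begins with b. The halves differ, so t ∉ L.

In every case uv⁰xy⁰z = uxz ∉ L.

This contradicts the CFL pumping lemma, which requires uv^i xy^i z ∈ L for all i ≥ 0.
Hence L = {ww : w ∈ {a,b}*} is not context-free. ∎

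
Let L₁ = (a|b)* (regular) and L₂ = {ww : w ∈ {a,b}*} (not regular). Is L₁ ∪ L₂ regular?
Yes — L₁ ∪ L₂ is regular.

{ww} ⊆ (a|b)*, so L₁ ∪ L₂ = (a|b)*, which is regular.

Note that the bare facts "L₁ regular, L₂ non-regular" do not settle the question by themselves: the closure of regular languages under ∪, ∩, complement and difference applies only when BOTH operands are regular. With a non-regular operand the result can come out regular or non-regular depending on the specific languages, so one has to work out L₁ ∪ L₂ for this particular pair, as above.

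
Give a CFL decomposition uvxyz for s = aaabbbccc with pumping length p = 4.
u='aa', v='a', x='bb', y='b', z='ccc'

For s = aaabbbccc with pumping length p = 4:

One valid decomposition:
- u = 'aa'
- v = 'a'
- x = 'bb'
- y = 'b'
- z = 'ccc'

Verification:
- uvxyz = 'aa' + 'a' + 'bb' + 'b' + 'ccc' = aaabbbccc ✓
- |vxy| = |'abbb'| = 4 ≤ 4 ✓
- |vy| = |'ab'| = 2 > 0 ✓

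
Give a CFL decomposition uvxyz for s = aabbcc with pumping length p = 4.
u='a', v='a', x='bb', y='c', z='c'

For s = aabbcc with pumping length p = 4:

One valid decomposition:
- u = 'a'
- v = 'a'
- x = 'bb'
- y = 'c'
- z = 'c'

Verification:
- uvxyz = 'a' + 'a' + 'bb' + 'c' + 'c' = aabbcc ✓
- |vxy| = |'abbc'| = 4 ≤ 4 ✓
- |vy| = |'ac'| = 2 > 0 ✓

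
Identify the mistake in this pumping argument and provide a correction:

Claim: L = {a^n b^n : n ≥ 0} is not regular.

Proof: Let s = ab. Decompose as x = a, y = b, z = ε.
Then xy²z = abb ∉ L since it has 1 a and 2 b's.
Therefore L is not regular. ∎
Error: The string s = ab might be shorter than the pumping length p.

Correction: Choose s = a^p b^p to ensure |s| ≥ p. Also, the decomposition is wrong: with |xy| ≤ p, y cannot include b's when s starts with p a's.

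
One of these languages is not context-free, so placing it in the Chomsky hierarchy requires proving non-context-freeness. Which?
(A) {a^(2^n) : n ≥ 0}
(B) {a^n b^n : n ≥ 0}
(A) {a^(2^n) : n ≥ 0}

(A) {a^(2^n) : n ≥ 0} requires the CFL pumping lemma.

- {a^n b^n : n ≥ 0} is context-free (but not regular)
  • Can be shown non-regular with the regular pumping lemma
  • After pumping, the number of a's and b's become unequal

- {a^(2^n) : n ≥ 0} is NOT context-free
  • Requires the CFL pumping lemma to prove
  • Gaps between powers of 2 grow exponentially

The CFL pumping lemma is "stronger" in that it can prove non-membership
in the larger class of context-free languages.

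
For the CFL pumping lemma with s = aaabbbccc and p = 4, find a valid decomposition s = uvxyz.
u='aa', v='a', x='bb', y='b', z='ccc'

For s = aaabbbccc with pumping length p = 4:

One valid decomposition:
- u = 'aa'
- v = 'a'
- x = 'bb'
- y = 'b'
- z = 'ccc'

Verification:
- uvxyz = 'aa' + 'a' + 'bb' + 'b' + 'ccc' = aaabbbccc ✓
- |vxy| = |'abbb'| = 4 ≤ 4 ✓
- |vy| = |'ab'| = 2 > 0 ✓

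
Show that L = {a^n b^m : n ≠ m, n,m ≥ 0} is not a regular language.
Assume for contradiction that L is regular, and let p ≥ 1 be the pumping length given by the pumping lemma.
Choose s = a^p b^(p + p!). Then s ∈ L because p ≠ p + p! (as p! ≥ 1), and |s| ≥ p.
By the pumping lemma, s = xyz for some x, y, z with |xy| ≤ p, |y| ≥ 1, and xy^i z ∈ L for every i ≥ 0.
Since |xy| ≤ p and the first p symbols of s are all a's, y = a^k for some k with 1 ≤ k ≤ p.
For every i ≥ 0, xy^i z = a^(p + (i − 1)k) b^(p + p!).

Because 1 ≤ k ≤ p, k divides p!. Let t = p!/k (a positive integer) and take i = t + 1.
Then the number of a's is p + tk = p + p!, which equals the number of b's.
So xy^(t+1) z = a^(p + p!) b^(p + p!) has equally many a's and b's and is NOT in L.

This contradicts the pumping lemma, which requires xy^i z ∈ L for all i ≥ 0.
Hence L = {a^n b^m : n ≠ m, n,m ≥ 0} is not regular. ∎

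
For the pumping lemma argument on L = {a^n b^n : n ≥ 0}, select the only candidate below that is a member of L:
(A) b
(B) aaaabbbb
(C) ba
(B) aaaabbbb

The pumping lemma is applied to a string s that lies in L, so first check membership of each option:
- (A) b has 0 a's and 1 b's; 0 ≠ 1, so it is not in L ✗
- (B) aaaabbbb = a^4 b^4 has equal counts (4 = 4), so it is in L ✓
- (C) ba has an a after a b, so it is not of the form a^n b^n and is not in L ✗

Only (B) aaaabbbb is in L, so it is the only candidate that could play the role of s.
(In a complete proof one picks s in terms of the pumping length p so that |s| ≥ p is guaranteed; a fixed string like aaaabbbb illustrates the shape of such an s.)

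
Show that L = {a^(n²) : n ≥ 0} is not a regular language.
Assume for contradiction that L is regular, and let p ≥ 1 be the pumping length given by the pumping lemma.
Choose s = a^(p²). Then s ∈ L and |s| = p² ≥ p.
By the pumping lemma, s = xyz for some x, y, z with |xy| ≤ p, |y| ≥ 1, and xy^i z ∈ L for every i ≥ 0.
Here y = a^k for some k with 1 ≤ k ≤ |xy| ≤ p.

Take i = 2: |xy²z| = p² + k.
Now p² < p² + k ≤ p² + p < p² + 2p + 1 = (p + 1)².
So |xy²z| lies strictly between the consecutive squares p² and (p + 1)², hence is not a perfect square, and xy²z ∉ L.

This contradicts the pumping lemma, which requires xy^i z ∈ L for all i ≥ 0.
Hence L = {a^(n²) : n ≥ 0} is not regular. ∎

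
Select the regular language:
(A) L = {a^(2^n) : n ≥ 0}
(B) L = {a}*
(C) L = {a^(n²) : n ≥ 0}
(B) {a}*

(B) L = {a}* is regular.

This can be recognized by a finite automaton (DFA/NFA).
Regular expressions like {a}* define regular languages.

The other choices are not regular:
- {a^(n²) : n ≥ 0}: After pumping, length is no longer a perfect square
- {a^(2^n) : n ≥ 0}: After pumping, length is no longer a power of 2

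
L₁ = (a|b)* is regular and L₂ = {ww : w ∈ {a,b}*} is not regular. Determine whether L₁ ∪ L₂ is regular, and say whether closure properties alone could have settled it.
Yes — L₁ ∪ L₂ is regular.

{ww} ⊆ (a|b)*, so L₁ ∪ L₂ = (a|b)*, which is regular.

Note that the bare facts "L₁ regular, L₂ non-regular" do not settle the question by themselves: the closure of regular languages under ∪, ∩, complement and difference applies only when BOTH operands are regular. With a non-regular operand the result can come out regular or non-regular depending on the specific languages, so one has to work out L₁ ∪ L₂ for this particular pair, as above.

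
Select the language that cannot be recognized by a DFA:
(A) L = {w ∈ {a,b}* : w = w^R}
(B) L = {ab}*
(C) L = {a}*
(A) {w ∈ {a,b}* : w = w^R}

(A) L = {w ∈ {a,b}* : w = w^R} is NOT regular.

The pumping lemma can be used to prove this:
After pumping, the string is no longer symmetric

The other languages are regular because they can be recognized by finite automata.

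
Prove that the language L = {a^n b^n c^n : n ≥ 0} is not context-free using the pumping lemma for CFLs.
Assume for contradiction that L is context-free, and let p ≥ 1 be the pumping length given by the pumping lemma for CFLs.
Choose s = a^p b^p c^p. Then s ∈ L and |s| = 3p ≥ p.
By the CFL pumping lemma, s = uvxyz for some u, v, x, y, z with |vxy| ≤ p, |vy| ≥ 1, and uv^i xy^i z ∈ L for every i ≥ 0.

Because |vxy| ≤ p, the window vxy cannot contain both an a and a c: any substring of s containing both must include the entire block b^p plus at least one a and one c, so it has length ≥ p + 2 > p.
Hence at least one of the letters a, c does not occur in vy at all.

Take i = 0: the string uxz is obtained from s by deleting |vy| ≥ 1 symbols, so |uxz| = 3p − |vy| < 3p.
But the letter (a or c) that does not occur in vy still occurs exactly p times in uxz. Every string of L with exactly p copies of some letter is a^p b^p c^p, of length 3p. Since |uxz| < 3p, uxz ∉ L.

This contradicts the CFL pumping lemma, which requires uv^i xy^i z ∈ L for all i ≥ 0.
Hence L = {a^n b^n c^n : n ≥ 0} is not context-free. ∎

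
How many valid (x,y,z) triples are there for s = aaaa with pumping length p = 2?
3

For s = 'aaaa' with pumping length p = 2:

Constraints: |xy| ≤ 2, |y| > 0

Valid decompositions (|xy| ≤ p, |y| ≥ 1):
  • x='', y='a', z='aaa'
  • x='a', y='a', z='aa'
  • x='', y='aa', z='aa'

Total count: 3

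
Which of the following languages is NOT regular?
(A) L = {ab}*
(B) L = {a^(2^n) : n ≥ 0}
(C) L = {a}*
(B) {a^(2^n) : n ≥ 0}

(B) L = {a^(2^n) : n ≥ 0} is NOT regular.

The pumping lemma can be used to prove this:
After pumping, length is no longer a power of 2

The other languages are regular because they can be recognized by finite automata.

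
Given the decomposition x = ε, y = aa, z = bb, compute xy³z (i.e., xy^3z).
aaaaaabb

Given x = '', y = 'aa', z = 'bb' and i = 3:

xy^3z = x + y·y·...·y (3 times) + z
       = '' + 'aa'^3 + 'bb'
       = '' + 'aaaaaa' + 'bb'
       = 'aaaaaabb'

The pumped string is 'aaaaaabb' with length 8.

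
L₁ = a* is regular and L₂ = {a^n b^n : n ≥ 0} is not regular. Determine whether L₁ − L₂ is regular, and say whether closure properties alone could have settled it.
Yes — L₁ − L₂ is regular.

The only string of a* that lies in {a^n b^n} is ε, so L₁ − L₂ = a* − {ε} = a⁺ = aa*, which is regular.

Note that the bare facts "L₁ regular, L₂ non-regular" do not settle the question by themselves: the closure of regular languages under ∪, ∩, complement and difference applies only when BOTH operands are regular. With a non-regular operand the result can come out regular or non-regular depending on the specific languages, so one has to work out L₁ − L₂ for this particular pair, as above.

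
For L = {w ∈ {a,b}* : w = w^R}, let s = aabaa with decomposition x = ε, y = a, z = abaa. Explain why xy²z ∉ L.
xy²z = aaabaa ∉ L

Pumping with i = 2 replaces y = a by y² = aa:
- Original: s = xyz = aabaa; aabaa reversed is aabaa, the same string, so it is a palindrome and is in L
- Pumped: xy²z = ε · aa · abaa = aaabaa
- aaabaa reversed is aabaaa ≠ aaabaa, so it is not a palindrome and is not in L

The pumping lemma would require xy²z ∈ L, so this decomposition yields a contradiction.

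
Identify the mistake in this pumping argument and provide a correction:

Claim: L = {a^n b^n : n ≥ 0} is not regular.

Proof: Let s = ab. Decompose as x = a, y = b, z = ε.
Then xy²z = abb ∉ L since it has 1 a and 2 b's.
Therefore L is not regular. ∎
Error: The string s = ab might be shorter than the pumping length p.

Correction: Choose s = a^p b^p to ensure |s| ≥ p. Also, the decomposition is wrong: with |xy| ≤ p, y cannot include b's when s starts with p a's.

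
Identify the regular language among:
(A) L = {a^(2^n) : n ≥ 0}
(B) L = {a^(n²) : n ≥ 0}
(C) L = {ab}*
(C) {ab}*

(C) L = {ab}* is regular.

This can be recognized by a finite automaton (DFA/NFA).
Regular expressions like {ab}* define regular languages.

The other choices are not regular:
- {a^(n²) : n ≥ 0}: After pumping, length is no longer a perfect square
- {a^(2^n) : n ≥ 0}: After pumping, length is no longer a power of 2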